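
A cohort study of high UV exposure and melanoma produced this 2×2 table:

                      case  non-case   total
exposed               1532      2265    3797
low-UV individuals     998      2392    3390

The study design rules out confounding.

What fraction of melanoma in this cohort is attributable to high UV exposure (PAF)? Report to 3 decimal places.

PAF ≈ 0.164

p₁ = P(outcome | exposed) = 1532/3797 = 0.40348
p₀ = P(outcome | unexposed) = 998/3390 = 0.2944
Exposure prevalence π = 3797/7187 = 0.52832; overall risk P(Y=1) = 0.35202.
Under exogeneity, PAF = [P(Y=1) − p₀]/P(Y=1).
PAF = (0.35202 − 0.2944) / 0.35202 ≈ 0.1637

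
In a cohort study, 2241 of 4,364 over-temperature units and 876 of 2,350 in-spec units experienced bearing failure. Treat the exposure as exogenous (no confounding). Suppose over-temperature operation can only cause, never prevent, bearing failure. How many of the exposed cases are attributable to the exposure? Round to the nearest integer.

p₁ = P(outcome | exposed) = 2241/4364 = 0.51352
p₀ = P(outcome | unexposed) = 876/2350 = 0.37277
PN = (p₁ − p₀)/p₁ = (0.51352 − 0.37277) / 0.51352 ≈ 0.27410.
Attributable cases ≈ PN × (exposed cases) = 0.27410 × 2241 ≈ 614.25.

about 614 cases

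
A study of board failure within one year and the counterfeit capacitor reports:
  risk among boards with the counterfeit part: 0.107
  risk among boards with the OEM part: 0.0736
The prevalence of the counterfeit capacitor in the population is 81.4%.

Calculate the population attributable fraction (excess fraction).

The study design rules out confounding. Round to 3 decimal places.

PAF ≈ 0.270

Let p₁ = 0.107, p₀ = 0.0736.
Overall risk P(Y=1) = π·p₁ + (1−π)·p₀ = 0.814×0.107 + 0.186×0.0736 = 0.10079.
Under exogeneity, PAF = [P(Y=1) − p₀] / P(Y=1).
PAF = (0.10079 − 0.0736) / 0.10079 ≈ 0.2698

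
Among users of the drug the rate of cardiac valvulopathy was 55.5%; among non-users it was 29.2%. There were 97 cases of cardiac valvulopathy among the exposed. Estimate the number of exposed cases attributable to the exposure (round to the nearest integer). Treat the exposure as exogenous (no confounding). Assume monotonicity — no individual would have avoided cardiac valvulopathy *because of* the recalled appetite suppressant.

p₁ = 0.555, p₀ = 0.292.
PN = (p₁ − p₀)/p₁ = (0.555 − 0.292) / 0.555 ≈ 0.47387.
Attributable cases ≈ PN × (exposed cases) = 0.47387 × 97 ≈ 45.97.

about 46 cases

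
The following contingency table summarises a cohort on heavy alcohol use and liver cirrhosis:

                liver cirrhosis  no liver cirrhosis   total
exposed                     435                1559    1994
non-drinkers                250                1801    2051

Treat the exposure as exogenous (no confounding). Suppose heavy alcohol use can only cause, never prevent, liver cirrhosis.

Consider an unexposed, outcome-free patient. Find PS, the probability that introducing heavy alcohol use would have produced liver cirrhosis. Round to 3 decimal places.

p₁ = P(outcome | exposed) = 435/1994 = 0.21815
p₀ = P(outcome | unexposed) = 250/2051 = 0.12189
Under exogeneity and monotonicity, PS = (p₁ − p₀) / (1 − p₀).
PS = (0.21815 − 0.12189) / (1 − 0.12189) = 0.096263 / 0.87811 ≈ 0.1096

PS ≈ 0.110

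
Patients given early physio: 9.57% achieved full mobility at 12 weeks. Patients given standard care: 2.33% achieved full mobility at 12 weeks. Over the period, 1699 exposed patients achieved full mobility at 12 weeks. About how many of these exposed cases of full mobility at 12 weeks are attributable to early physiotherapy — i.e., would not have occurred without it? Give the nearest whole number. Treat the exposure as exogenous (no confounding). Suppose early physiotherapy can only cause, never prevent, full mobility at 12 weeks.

about 1285 cases

p₁ = 0.0957, p₀ = 0.0233.
PN = (p₁ − p₀)/p₁ = (0.0957 − 0.0233) / 0.0957 ≈ 0.75653.
Attributable cases ≈ PN × (exposed cases) = 0.75653 × 1699 ≈ 1285.35.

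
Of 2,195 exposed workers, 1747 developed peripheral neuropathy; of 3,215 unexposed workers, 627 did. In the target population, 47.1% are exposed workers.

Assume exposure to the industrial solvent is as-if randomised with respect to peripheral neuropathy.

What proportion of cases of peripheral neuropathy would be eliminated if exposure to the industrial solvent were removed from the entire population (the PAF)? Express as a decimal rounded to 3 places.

PAF ≈ 0.592

p₁ = P(outcome | exposed) = 1747/2195 = 0.7959
p₀ = P(outcome | unexposed) = 627/3215 = 0.19502
Overall risk P(Y=1) = π·p₁ + (1−π)·p₀ = 0.471×0.7959 + 0.529×0.19502 = 0.47804.
Under exogeneity, PAF = [P(Y=1) − p₀] / P(Y=1).
PAF = (0.47804 − 0.19502) / 0.47804 ≈ 0.5920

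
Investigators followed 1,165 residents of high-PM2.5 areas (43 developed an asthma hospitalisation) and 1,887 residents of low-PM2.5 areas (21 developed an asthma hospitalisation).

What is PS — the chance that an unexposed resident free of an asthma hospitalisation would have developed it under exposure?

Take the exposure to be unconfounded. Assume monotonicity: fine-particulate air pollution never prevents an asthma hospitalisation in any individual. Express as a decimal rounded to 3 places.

p₁ = P(outcome | exposed) = 43/1165 = 0.03691
p₀ = P(outcome | unexposed) = 21/1887 = 0.011129
Under exogeneity and monotonicity, PS = (p₁ − p₀) / (1 − p₀).
PS = (0.03691 − 0.011129) / (1 − 0.011129) = 0.025781 / 0.98887 ≈ 0.0261

PS ≈ 0.026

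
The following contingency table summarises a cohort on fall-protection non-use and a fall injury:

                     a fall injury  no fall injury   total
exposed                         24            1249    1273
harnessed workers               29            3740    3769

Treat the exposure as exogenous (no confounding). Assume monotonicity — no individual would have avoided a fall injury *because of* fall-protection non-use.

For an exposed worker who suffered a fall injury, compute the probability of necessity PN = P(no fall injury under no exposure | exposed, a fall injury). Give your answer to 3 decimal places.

p₁ = P(outcome | exposed) = 24/1273 = 0.018853
p₀ = P(outcome | unexposed) = 29/3769 = 0.0076943
Under exogeneity and monotonicity, PN = (p₁ − p₀)/p₁.
PN = (0.018853 − 0.0076943) / 0.018853 ≈ 0.5919

PN ≈ 0.592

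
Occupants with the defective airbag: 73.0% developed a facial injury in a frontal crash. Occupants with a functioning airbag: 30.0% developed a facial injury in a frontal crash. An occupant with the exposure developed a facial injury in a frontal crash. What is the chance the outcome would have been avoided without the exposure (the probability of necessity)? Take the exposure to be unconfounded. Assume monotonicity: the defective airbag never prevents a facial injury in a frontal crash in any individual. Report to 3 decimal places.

PN ≈ 0.589

p₁ = 0.73, p₀ = 0.3.
Under exogeneity and monotonicity, PN = (p₁ − p₀) / p₁.
PN = (0.73 − 0.3) / 0.73 = 0.43 / 0.73 ≈ 0.5890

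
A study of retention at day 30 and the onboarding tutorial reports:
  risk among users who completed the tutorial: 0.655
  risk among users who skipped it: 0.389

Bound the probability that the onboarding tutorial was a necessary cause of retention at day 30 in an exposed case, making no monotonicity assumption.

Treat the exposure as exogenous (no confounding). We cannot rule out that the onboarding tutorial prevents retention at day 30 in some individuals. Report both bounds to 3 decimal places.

Let p₁ = 0.655, p₀ = 0.389.
Under exogeneity alone the bounds on PN are max{0,(p₁−p₀)/p₁} ≤ PN ≤ min{1,(1−p₀)/p₁}.
  lower = (p₁ − p₀)/p₁ = 0.266 / 0.655 ≈ 0.4061
  upper = min{1, (1 − p₀)/p₁} = 0.611 / 0.655 ≈ 0.9328

0.406 ≤ PN ≤ 0.933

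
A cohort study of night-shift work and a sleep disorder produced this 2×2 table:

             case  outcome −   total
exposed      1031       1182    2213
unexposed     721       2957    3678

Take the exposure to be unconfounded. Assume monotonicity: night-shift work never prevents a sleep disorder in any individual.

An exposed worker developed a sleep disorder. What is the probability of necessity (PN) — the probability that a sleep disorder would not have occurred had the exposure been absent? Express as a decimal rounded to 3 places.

PN ≈ 0.579

p₁ = P(outcome | exposed) = 1031/2213 = 0.46588
p₀ = P(outcome | unexposed) = 721/3678 = 0.19603
Under exogeneity and monotonicity, PN = (p₁ − p₀) / p₁.
PN = (0.46588 − 0.19603) / 0.46588 = 0.26985 / 0.46588 ≈ 0.5792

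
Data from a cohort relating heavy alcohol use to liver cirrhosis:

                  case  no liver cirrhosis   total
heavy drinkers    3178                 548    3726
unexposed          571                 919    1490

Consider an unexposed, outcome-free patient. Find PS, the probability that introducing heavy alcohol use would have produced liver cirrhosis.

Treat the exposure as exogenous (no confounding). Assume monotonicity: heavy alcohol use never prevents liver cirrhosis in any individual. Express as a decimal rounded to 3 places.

p₁ = P(outcome | exposed) = 3178/3726 = 0.85293
p₀ = P(outcome | unexposed) = 571/1490 = 0.38322
Under exogeneity and monotonicity, PS = (p₁ − p₀) / (1 − p₀).
PS = (0.85293 − 0.38322) / (1 − 0.38322) = 0.4697 / 0.61678 ≈ 0.7615

PS ≈ 0.762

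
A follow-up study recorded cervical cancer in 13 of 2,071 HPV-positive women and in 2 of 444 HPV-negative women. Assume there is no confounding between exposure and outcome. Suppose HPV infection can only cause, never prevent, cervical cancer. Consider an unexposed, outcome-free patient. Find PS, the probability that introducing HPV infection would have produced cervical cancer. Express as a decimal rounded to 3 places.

p₁ = P(outcome | exposed) = 13/2071 = 0.0062772
p₀ = P(outcome | unexposed) = 2/444 = 0.0045045
Under exogeneity and monotonicity, PS = (p₁ − p₀) / (1 − p₀).
PS = (0.0062772 − 0.0045045) / (1 − 0.0045045) = 0.0017727 / 0.9955 ≈ 0.0018

PS ≈ 0.002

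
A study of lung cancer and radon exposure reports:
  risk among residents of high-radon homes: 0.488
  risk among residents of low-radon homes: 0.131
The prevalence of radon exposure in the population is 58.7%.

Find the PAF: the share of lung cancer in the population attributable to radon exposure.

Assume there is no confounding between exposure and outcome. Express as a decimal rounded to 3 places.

Let p₁ = 0.488, p₀ = 0.131.
Overall risk P(Y=1) = π·p₁ + (1−π)·p₀ = 0.587×0.488 + 0.413×0.131 = 0.34056.
Under exogeneity, PAF = [P(Y=1) − p₀] / P(Y=1).
PAF = (0.34056 − 0.131) / 0.34056 ≈ 0.6153

PAF ≈ 0.615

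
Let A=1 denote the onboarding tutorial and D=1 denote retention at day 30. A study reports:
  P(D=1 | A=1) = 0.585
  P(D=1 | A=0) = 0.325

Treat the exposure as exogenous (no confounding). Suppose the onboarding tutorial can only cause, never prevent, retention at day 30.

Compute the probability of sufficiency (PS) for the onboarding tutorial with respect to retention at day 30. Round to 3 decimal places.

PS ≈ 0.385

Let p₁ = 0.585, p₀ = 0.325.
Under exogeneity and monotonicity, PS = (p₁ − p₀) / (1 − p₀).
PS = (0.585 − 0.325) / (1 − 0.325) = 0.26 / 0.675 ≈ 0.3852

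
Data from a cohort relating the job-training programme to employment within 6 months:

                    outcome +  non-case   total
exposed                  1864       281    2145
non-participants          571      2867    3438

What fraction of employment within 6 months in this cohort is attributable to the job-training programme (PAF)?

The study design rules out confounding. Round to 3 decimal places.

p₁ = P(outcome | exposed) = 1864/2145 = 0.869
p₀ = P(outcome | unexposed) = 571/3438 = 0.16608
Exposure prevalence π = 2145/5583 = 0.3842; overall risk P(Y=1) = 0.43615.
Under exogeneity, PAF = [P(Y=1) − p₀]/P(Y=1).
PAF = (0.43615 − 0.16608) / 0.43615 ≈ 0.6192

PAF ≈ 0.619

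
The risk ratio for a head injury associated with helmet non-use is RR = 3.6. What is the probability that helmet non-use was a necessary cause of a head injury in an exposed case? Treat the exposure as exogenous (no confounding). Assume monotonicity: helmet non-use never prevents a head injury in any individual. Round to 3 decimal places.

Under exogeneity and monotonicity, PN = (RR − 1) / RR = 1 − 1/RR.
PN = (3.6 − 1) / 3.6 = 2.6 / 3.6 ≈ 0.7222

PN ≈ 0.722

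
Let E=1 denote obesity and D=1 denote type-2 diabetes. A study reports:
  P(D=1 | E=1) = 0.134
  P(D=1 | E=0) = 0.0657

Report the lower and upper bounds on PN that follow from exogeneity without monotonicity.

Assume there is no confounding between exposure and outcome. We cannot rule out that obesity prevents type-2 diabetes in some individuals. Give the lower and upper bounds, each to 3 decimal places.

0.510 ≤ PN ≤ 1.000

Let p₁ = 0.134, p₀ = 0.0657.
Under exogeneity alone the bounds on PN are max{0,(p₁−p₀)/p₁} ≤ PN ≤ min{1,(1−p₀)/p₁}.
  lower = (p₁ − p₀)/p₁ = 0.0683 / 0.134 ≈ 0.5097
  upper = min{1, (1 − p₀)/p₁} = 0.9343 / 0.134 ≈ 6.9724 → capped at 1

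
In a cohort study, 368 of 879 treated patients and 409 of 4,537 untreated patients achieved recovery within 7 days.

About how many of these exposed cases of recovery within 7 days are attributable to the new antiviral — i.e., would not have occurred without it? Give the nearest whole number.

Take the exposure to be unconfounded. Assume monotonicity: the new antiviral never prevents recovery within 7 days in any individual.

about 289 cases

p₁ = P(outcome | exposed) = 368/879 = 0.41866
p₀ = P(outcome | unexposed) = 409/4537 = 0.090148
PN = (p₁ − p₀)/p₁ = (0.41866 − 0.090148) / 0.41866 ≈ 0.78467.
Attributable cases ≈ PN × (exposed cases) = 0.78467 × 368 ≈ 288.76.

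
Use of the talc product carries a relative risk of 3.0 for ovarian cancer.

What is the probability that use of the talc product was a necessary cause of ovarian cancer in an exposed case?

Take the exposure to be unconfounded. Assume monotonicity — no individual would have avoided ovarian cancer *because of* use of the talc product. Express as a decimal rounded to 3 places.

Under exogeneity and monotonicity, PN = (RR − 1) / RR = 1 − 1/RR.
PN = (3.0 − 1) / 3.0 = 2 / 3.0 ≈ 0.6667

PN ≈ 0.667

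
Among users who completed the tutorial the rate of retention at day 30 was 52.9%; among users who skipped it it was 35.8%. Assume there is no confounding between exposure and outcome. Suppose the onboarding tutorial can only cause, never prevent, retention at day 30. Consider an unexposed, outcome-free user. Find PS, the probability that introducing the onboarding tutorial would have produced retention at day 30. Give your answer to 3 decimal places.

PS ≈ 0.266

p₁ = 0.529, p₀ = 0.358.
Under exogeneity and monotonicity, PS = (p₁ − p₀) / (1 − p₀).
PS = (0.529 − 0.358) / (1 − 0.358) = 0.171 / 0.642 ≈ 0.2664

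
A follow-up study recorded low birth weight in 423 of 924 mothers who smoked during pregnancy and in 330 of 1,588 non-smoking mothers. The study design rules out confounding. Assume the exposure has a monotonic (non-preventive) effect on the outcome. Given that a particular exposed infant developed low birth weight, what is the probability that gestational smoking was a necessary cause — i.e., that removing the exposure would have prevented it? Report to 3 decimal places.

p₁ = P(outcome | exposed) = 423/924 = 0.45779
p₀ = P(outcome | unexposed) = 330/1588 = 0.20781
Under exogeneity and monotonicity, PN = (p₁ − p₀) / p₁.
PN = (0.45779 − 0.20781) / 0.45779 = 0.24998 / 0.45779 ≈ 0.5461

PN ≈ 0.546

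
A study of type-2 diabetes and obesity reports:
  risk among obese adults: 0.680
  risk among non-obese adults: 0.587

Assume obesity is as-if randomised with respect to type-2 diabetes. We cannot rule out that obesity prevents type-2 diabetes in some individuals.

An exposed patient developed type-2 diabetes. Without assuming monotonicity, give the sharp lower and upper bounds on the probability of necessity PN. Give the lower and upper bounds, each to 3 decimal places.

0.137 ≤ PN ≤ 0.607

Let p₁ = 0.68, p₀ = 0.587.
Under exogeneity alone the bounds on PN are max{0,(p₁−p₀)/p₁} ≤ PN ≤ min{1,(1−p₀)/p₁}.
  lower = (p₁ − p₀)/p₁ = 0.093 / 0.68 ≈ 0.1368
  upper = min{1, (1 − p₀)/p₁} = 0.413 / 0.68 ≈ 0.6074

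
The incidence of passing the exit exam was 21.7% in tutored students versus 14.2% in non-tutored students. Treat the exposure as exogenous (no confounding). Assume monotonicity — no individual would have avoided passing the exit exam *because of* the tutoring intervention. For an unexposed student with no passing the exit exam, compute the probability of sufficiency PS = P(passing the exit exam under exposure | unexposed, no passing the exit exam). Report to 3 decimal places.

PS ≈ 0.087

p₁ = 0.217, p₀ = 0.142.
Under exogeneity and monotonicity, PS = (p₁ − p₀) / (1 − p₀).
PS = (0.217 − 0.142) / (1 − 0.142) = 0.075 / 0.858 ≈ 0.0874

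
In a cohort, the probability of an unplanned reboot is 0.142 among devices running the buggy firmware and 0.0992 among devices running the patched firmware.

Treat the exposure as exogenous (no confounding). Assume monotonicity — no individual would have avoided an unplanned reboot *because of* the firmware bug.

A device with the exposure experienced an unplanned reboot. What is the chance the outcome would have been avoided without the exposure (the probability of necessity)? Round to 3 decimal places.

Let p₁ = 0.142, p₀ = 0.0992.
Under exogeneity and monotonicity, PN = (p₁ − p₀) / p₁.
PN = (0.142 − 0.0992) / 0.142 = 0.0428 / 0.142 ≈ 0.3014

PN ≈ 0.301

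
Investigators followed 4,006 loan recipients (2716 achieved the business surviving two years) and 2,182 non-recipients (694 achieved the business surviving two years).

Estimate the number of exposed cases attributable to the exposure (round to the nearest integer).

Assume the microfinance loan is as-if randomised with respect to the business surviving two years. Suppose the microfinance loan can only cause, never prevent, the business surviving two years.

p₁ = P(outcome | exposed) = 2716/4006 = 0.67798
p₀ = P(outcome | unexposed) = 694/2182 = 0.31806
PN = (p₁ − p₀)/p₁ = (0.67798 − 0.31806) / 0.67798 ≈ 0.53088.
Attributable cases ≈ PN × (exposed cases) = 0.53088 × 2716 ≈ 1441.86.

about 1442 cases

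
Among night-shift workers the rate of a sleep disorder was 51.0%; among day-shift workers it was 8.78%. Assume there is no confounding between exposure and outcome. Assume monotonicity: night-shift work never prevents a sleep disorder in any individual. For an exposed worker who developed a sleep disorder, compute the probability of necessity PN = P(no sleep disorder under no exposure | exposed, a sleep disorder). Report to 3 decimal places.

p₁ = 0.51, p₀ = 0.0878.
Under exogeneity and monotonicity, PN = (p₁ − p₀) / p₁.
PN = (0.51 − 0.0878) / 0.51 = 0.4222 / 0.51 ≈ 0.8278

PN ≈ 0.828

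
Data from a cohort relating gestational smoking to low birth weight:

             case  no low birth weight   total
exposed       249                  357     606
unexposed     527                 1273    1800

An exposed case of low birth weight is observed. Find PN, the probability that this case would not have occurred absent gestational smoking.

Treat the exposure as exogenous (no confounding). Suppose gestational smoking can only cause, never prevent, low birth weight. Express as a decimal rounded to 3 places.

PN ≈ 0.287

p₁ = P(outcome | exposed) = 249/606 = 0.41089
p₀ = P(outcome | unexposed) = 527/1800 = 0.29278
Under exogeneity and monotonicity, PN = (p₁ − p₀)/p₁.
PN = (0.41089 − 0.29278) / 0.41089 ≈ 0.2875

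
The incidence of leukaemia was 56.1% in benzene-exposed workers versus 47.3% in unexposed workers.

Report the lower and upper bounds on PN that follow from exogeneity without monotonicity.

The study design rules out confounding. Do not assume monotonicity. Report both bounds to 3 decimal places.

0.157 ≤ PN ≤ 0.939

p₁ = 0.561, p₀ = 0.473.
Under exogeneity alone the bounds on PN are max{0,(p₁−p₀)/p₁} ≤ PN ≤ min{1,(1−p₀)/p₁}.
  lower = (p₁ − p₀)/p₁ = 0.088 / 0.561 ≈ 0.1569
  upper = min{1, (1 − p₀)/p₁} = 0.527 / 0.561 ≈ 0.9394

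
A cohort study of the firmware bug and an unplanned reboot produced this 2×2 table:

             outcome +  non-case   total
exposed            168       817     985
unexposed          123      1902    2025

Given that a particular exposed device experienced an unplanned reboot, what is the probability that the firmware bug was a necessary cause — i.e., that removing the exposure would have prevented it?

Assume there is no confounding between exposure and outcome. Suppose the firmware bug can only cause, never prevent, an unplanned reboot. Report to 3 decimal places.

PN ≈ 0.644

p₁ = P(outcome | exposed) = 168/985 = 0.17056
p₀ = P(outcome | unexposed) = 123/2025 = 0.060741
Under exogeneity and monotonicity, PN = (p₁ − p₀)/p₁.
PN = (0.17056 − 0.060741) / 0.17056 ≈ 0.6439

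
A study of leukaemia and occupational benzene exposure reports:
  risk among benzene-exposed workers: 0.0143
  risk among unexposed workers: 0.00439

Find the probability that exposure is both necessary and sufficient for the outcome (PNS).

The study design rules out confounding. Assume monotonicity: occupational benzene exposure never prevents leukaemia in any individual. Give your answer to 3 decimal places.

Let p₁ = 0.0143, p₀ = 0.00439.
Under exogeneity and monotonicity, PNS = p₁ − p₀.
PNS = 0.0143 − 0.00439 = 0.00991

PNS ≈ 0.010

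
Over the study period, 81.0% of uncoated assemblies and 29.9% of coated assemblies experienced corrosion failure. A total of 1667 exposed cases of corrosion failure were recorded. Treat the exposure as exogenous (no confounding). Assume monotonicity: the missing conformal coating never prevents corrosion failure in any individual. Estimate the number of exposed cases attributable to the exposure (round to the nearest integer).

about 1052 cases

p₁ = 0.81, p₀ = 0.299.
PN = (p₁ − p₀)/p₁ = (0.81 − 0.299) / 0.81 ≈ 0.63086.
Attributable cases ≈ PN × (exposed cases) = 0.63086 × 1667 ≈ 1051.65.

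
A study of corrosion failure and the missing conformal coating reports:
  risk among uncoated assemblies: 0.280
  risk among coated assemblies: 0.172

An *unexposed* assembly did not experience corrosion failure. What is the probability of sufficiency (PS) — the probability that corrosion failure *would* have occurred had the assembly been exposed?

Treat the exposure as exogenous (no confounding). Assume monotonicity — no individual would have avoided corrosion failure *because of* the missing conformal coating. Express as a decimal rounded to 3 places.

PS ≈ 0.130

Let p₁ = 0.28, p₀ = 0.172.
Under exogeneity and monotonicity, PS = (p₁ − p₀) / (1 − p₀).
PS = (0.28 − 0.172) / (1 − 0.172) = 0.108 / 0.828 ≈ 0.1304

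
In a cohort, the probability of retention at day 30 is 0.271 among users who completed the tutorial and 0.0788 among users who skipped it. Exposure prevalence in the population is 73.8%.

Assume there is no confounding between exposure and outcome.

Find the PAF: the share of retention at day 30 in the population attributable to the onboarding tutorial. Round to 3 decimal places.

Let p₁ = 0.271, p₀ = 0.0788.
Overall risk P(Y=1) = π·p₁ + (1−π)·p₀ = 0.738×0.271 + 0.262×0.0788 = 0.22064.
Under exogeneity, PAF = [P(Y=1) − p₀] / P(Y=1).
PAF = (0.22064 − 0.0788) / 0.22064 ≈ 0.6429

PAF ≈ 0.643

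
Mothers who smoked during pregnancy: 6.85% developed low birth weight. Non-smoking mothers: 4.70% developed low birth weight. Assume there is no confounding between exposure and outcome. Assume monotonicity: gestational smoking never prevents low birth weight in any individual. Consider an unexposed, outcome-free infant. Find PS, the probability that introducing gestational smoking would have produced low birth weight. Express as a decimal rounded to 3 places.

p₁ = 0.0685, p₀ = 0.047.
Under exogeneity and monotonicity, PS = (p₁ − p₀) / (1 − p₀).
PS = (0.0685 − 0.047) / (1 − 0.047) = 0.0215 / 0.953 ≈ 0.0226

PS ≈ 0.023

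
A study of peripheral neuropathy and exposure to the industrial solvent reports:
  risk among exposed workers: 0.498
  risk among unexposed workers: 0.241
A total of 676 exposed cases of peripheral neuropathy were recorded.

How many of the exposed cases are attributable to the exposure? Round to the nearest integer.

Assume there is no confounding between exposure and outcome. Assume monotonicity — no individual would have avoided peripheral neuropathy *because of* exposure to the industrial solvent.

Let p₁ = 0.498, p₀ = 0.241.
PN = (p₁ − p₀)/p₁ = (0.498 − 0.241) / 0.498 ≈ 0.51606.
Attributable cases ≈ PN × (exposed cases) = 0.51606 × 676 ≈ 348.86.

about 349 cases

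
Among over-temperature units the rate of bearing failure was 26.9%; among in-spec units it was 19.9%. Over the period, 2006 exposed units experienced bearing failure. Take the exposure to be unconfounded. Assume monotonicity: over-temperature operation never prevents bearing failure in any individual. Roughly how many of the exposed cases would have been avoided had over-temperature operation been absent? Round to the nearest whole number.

about 522 cases

p₁ = 0.269, p₀ = 0.199.
PN = (p₁ − p₀)/p₁ = (0.269 − 0.199) / 0.269 ≈ 0.26022.
Attributable cases ≈ PN × (exposed cases) = 0.26022 × 2006 ≈ 522.01.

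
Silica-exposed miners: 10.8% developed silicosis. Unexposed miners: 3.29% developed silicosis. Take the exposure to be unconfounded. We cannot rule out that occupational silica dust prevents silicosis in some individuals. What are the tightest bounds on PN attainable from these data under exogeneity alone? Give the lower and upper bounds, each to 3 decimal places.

p₁ = 0.108, p₀ = 0.0329.
Under exogeneity alone the bounds on PN are max{0,(p₁−p₀)/p₁} ≤ PN ≤ min{1,(1−p₀)/p₁}.
  lower = (p₁ − p₀)/p₁ = 0.0751 / 0.108 ≈ 0.6954
  upper = min{1, (1 − p₀)/p₁} = 0.9671 / 0.108 ≈ 8.9546 → capped at 1

0.695 ≤ PN ≤ 1.000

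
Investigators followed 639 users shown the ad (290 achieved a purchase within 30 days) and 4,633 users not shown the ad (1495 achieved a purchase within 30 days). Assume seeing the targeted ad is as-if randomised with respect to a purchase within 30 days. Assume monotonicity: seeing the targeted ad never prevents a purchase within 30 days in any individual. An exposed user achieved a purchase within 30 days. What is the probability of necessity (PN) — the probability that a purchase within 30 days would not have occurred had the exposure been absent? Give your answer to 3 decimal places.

PN ≈ 0.289

p₁ = P(outcome | exposed) = 290/639 = 0.45383
p₀ = P(outcome | unexposed) = 1495/4633 = 0.32269
Under exogeneity and monotonicity, PN = (p₁ − p₀) / p₁.
PN = (0.45383 − 0.32269) / 0.45383 = 0.13115 / 0.45383 ≈ 0.2890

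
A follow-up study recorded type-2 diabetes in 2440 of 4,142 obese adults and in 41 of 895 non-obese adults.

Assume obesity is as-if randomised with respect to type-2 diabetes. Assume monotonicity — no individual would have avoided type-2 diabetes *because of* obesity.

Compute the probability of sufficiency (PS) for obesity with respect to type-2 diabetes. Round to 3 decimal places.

PS ≈ 0.569

p₁ = P(outcome | exposed) = 2440/4142 = 0.58909
p₀ = P(outcome | unexposed) = 41/895 = 0.04581
Under exogeneity and monotonicity, PS = (p₁ − p₀) / (1 − p₀).
PS = (0.58909 − 0.04581) / (1 − 0.04581) = 0.54328 / 0.95419 ≈ 0.5694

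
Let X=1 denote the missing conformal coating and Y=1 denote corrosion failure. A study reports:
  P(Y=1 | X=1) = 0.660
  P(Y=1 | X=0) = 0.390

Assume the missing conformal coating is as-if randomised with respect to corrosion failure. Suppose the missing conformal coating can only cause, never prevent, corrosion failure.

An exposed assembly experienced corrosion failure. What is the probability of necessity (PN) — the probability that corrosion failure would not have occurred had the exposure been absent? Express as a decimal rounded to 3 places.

Let p₁ = 0.66, p₀ = 0.39.
Under exogeneity and monotonicity, PN = (p₁ − p₀) / p₁.
PN = (0.66 − 0.39) / 0.66 = 0.27 / 0.66 ≈ 0.4091

PN ≈ 0.409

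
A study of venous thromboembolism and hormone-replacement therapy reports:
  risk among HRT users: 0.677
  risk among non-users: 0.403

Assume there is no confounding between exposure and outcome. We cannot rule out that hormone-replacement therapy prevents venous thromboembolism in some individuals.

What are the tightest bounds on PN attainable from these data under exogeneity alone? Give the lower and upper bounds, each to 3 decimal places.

Let p₁ = 0.677, p₀ = 0.403.
Under exogeneity alone the bounds on PN are max{0,(p₁−p₀)/p₁} ≤ PN ≤ min{1,(1−p₀)/p₁}.
  lower = (p₁ − p₀)/p₁ = 0.274 / 0.677 ≈ 0.4047
  upper = min{1, (1 − p₀)/p₁} = 0.597 / 0.677 ≈ 0.8818

0.405 ≤ PN ≤ 0.882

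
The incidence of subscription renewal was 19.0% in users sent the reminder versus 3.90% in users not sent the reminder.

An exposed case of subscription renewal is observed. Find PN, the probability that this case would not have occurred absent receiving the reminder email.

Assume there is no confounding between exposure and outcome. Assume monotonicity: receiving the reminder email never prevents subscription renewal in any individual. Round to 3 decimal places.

p₁ = 0.19, p₀ = 0.039.
Under exogeneity and monotonicity, PN = (p₁ − p₀) / p₁.
PN = (0.19 − 0.039) / 0.19 = 0.151 / 0.19 ≈ 0.7947

PN ≈ 0.795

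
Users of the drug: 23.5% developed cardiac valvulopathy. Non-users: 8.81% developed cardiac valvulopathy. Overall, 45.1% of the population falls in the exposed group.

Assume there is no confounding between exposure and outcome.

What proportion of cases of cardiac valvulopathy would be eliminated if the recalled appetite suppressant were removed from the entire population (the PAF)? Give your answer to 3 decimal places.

PAF ≈ 0.429

p₁ = 0.235, p₀ = 0.0881.
Overall risk P(Y=1) = π·p₁ + (1−π)·p₀ = 0.451×0.235 + 0.549×0.0881 = 0.15435.
Under exogeneity, PAF = [P(Y=1) − p₀] / P(Y=1).
PAF = (0.15435 − 0.0881) / 0.15435 ≈ 0.4292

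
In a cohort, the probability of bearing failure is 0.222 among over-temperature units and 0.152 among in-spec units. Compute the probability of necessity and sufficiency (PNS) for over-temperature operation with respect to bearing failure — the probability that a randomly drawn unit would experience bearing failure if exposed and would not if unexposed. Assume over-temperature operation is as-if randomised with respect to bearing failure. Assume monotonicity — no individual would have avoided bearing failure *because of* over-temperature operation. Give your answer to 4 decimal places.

PNS ≈ 0.0700

Let p₁ = 0.222, p₀ = 0.152.
Under exogeneity and monotonicity, PNS = p₁ − p₀.
PNS = 0.222 − 0.152 = 0.07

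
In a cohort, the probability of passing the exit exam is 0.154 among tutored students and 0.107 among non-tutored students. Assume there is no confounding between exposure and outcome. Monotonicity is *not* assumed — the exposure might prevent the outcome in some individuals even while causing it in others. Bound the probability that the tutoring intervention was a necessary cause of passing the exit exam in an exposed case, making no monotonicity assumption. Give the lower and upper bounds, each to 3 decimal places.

0.305 ≤ PN ≤ 1.000

Let p₁ = 0.154, p₀ = 0.107.
Under exogeneity alone the bounds on PN are max{0,(p₁−p₀)/p₁} ≤ PN ≤ min{1,(1−p₀)/p₁}.
  lower = (p₁ − p₀)/p₁ = 0.047 / 0.154 ≈ 0.3052
  upper = min{1, (1 − p₀)/p₁} = 0.893 / 0.154 ≈ 5.7987 → capped at 1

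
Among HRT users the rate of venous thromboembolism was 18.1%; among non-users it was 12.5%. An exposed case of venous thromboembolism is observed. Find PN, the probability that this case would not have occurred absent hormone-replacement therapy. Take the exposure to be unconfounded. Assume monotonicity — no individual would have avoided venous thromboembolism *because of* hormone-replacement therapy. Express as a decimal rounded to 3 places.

PN ≈ 0.309

p₁ = 0.181, p₀ = 0.125.
Under exogeneity and monotonicity, PN = (p₁ − p₀) / p₁.
PN = (0.181 − 0.125) / 0.181 = 0.056 / 0.181 ≈ 0.3094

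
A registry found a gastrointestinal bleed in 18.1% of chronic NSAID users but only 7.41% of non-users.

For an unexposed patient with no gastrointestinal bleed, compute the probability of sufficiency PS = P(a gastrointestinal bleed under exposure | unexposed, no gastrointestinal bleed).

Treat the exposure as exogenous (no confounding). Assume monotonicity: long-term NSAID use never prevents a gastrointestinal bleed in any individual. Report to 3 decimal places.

PS ≈ 0.115

p₁ = 0.181, p₀ = 0.0741.
Under exogeneity and monotonicity, PS = (p₁ − p₀) / (1 − p₀).
PS = (0.181 − 0.0741) / (1 − 0.0741) = 0.1069 / 0.9259 ≈ 0.1155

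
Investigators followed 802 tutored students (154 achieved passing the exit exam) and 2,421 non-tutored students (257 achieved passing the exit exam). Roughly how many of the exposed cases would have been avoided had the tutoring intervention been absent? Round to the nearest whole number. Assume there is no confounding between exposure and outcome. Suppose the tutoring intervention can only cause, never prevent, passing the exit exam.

p₁ = P(outcome | exposed) = 154/802 = 0.19202
p₀ = P(outcome | unexposed) = 257/2421 = 0.10615
PN = (p₁ − p₀)/p₁ = (0.19202 − 0.10615) / 0.19202 ≈ 0.44717.
Attributable cases ≈ PN × (exposed cases) = 0.44717 × 154 ≈ 68.86.

about 69 cases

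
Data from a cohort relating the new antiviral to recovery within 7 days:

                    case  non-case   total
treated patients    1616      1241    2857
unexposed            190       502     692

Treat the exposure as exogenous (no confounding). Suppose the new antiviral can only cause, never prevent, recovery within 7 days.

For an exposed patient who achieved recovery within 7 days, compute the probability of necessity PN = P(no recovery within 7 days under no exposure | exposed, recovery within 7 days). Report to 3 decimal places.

PN ≈ 0.515

p₁ = P(outcome | exposed) = 1616/2857 = 0.56563
p₀ = P(outcome | unexposed) = 190/692 = 0.27457
Under exogeneity and monotonicity, PN = (p₁ − p₀)/p₁.
PN = (0.56563 − 0.27457) / 0.56563 ≈ 0.5146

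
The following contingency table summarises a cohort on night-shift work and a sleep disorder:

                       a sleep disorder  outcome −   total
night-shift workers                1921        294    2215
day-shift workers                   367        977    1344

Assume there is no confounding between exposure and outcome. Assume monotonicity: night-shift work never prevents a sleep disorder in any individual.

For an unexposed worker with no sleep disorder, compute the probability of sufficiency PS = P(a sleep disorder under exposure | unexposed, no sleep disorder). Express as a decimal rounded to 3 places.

PS ≈ 0.817

p₁ = P(outcome | exposed) = 1921/2215 = 0.86727
p₀ = P(outcome | unexposed) = 367/1344 = 0.27307
Under exogeneity and monotonicity, PS = (p₁ − p₀)/(1 − p₀).
PS = (0.86727 − 0.27307) / 0.72693 ≈ 0.8174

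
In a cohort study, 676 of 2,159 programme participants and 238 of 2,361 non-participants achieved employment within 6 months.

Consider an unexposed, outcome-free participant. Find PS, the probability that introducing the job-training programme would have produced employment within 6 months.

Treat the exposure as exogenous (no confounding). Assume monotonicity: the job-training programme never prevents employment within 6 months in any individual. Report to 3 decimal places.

p₁ = P(outcome | exposed) = 676/2159 = 0.31311
p₀ = P(outcome | unexposed) = 238/2361 = 0.1008
Under exogeneity and monotonicity, PS = (p₁ − p₀) / (1 − p₀).
PS = (0.31311 − 0.1008) / (1 − 0.1008) = 0.2123 / 0.8992 ≈ 0.2361

PS ≈ 0.236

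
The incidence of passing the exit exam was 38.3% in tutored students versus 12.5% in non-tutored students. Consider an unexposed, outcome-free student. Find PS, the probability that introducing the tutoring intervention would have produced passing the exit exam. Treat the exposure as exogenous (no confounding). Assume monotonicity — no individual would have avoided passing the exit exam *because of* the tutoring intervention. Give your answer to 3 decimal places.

PS ≈ 0.295

p₁ = 0.383, p₀ = 0.125.
Under exogeneity and monotonicity, PS = (p₁ − p₀) / (1 − p₀).
PS = (0.383 − 0.125) / (1 − 0.125) = 0.258 / 0.875 ≈ 0.2949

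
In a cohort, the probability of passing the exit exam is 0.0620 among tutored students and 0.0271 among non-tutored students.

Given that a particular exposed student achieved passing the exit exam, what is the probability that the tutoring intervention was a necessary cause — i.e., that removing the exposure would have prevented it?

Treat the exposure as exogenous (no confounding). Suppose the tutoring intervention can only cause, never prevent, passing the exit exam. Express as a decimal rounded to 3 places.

PN ≈ 0.563

Let p₁ = 0.062, p₀ = 0.0271.
Under exogeneity and monotonicity, PN = (p₁ − p₀) / p₁.
PN = (0.062 − 0.0271) / 0.062 = 0.0349 / 0.062 ≈ 0.5629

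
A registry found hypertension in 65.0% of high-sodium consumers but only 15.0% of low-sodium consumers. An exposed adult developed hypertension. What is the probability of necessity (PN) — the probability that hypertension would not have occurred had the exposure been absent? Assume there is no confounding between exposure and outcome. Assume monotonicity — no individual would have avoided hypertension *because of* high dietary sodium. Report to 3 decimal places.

PN ≈ 0.769

p₁ = 0.65, p₀ = 0.15.
Under exogeneity and monotonicity, PN = (p₁ − p₀) / p₁.
PN = (0.65 − 0.15) / 0.65 = 0.5 / 0.65 ≈ 0.7692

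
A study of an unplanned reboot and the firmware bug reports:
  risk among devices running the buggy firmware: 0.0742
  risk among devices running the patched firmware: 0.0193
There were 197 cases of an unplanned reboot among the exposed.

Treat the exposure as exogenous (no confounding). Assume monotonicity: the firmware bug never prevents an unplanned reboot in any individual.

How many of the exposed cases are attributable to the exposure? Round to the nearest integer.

Let p₁ = 0.0742, p₀ = 0.0193.
PN = (p₁ − p₀)/p₁ = (0.0742 − 0.0193) / 0.0742 ≈ 0.73989.
Attributable cases ≈ PN × (exposed cases) = 0.73989 × 197 ≈ 145.76.

about 146 cases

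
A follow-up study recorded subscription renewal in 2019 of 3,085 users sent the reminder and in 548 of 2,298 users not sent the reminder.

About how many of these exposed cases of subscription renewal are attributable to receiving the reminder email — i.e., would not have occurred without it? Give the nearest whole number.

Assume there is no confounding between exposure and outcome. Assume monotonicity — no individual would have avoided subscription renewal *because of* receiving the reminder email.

about 1283 cases

p₁ = P(outcome | exposed) = 2019/3085 = 0.65446
p₀ = P(outcome | unexposed) = 548/2298 = 0.23847
PN = (p₁ − p₀)/p₁ = (0.65446 − 0.23847) / 0.65446 ≈ 0.63562.
Attributable cases ≈ PN × (exposed cases) = 0.63562 × 2019 ≈ 1283.33.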